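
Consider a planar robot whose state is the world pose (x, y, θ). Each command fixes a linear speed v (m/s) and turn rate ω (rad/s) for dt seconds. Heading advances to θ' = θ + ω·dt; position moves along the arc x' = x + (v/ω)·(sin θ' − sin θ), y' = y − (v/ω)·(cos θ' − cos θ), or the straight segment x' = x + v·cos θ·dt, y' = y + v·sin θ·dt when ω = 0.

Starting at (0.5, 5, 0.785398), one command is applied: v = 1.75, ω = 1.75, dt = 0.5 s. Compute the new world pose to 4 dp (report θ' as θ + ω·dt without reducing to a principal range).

(0.7889, 5.7966, 1.6604)

θ' = 0.7854 + 1.75·0.5 = 1.6604
R = v/ω = 1.75/1.75 = 1.0000
x' = 0.5 + 1.0000·(sin 1.6604 − sin 0.7854) = 0.7889
y' = 5 − 1.0000·(cos 1.6604 − cos 0.7854) = 5.7966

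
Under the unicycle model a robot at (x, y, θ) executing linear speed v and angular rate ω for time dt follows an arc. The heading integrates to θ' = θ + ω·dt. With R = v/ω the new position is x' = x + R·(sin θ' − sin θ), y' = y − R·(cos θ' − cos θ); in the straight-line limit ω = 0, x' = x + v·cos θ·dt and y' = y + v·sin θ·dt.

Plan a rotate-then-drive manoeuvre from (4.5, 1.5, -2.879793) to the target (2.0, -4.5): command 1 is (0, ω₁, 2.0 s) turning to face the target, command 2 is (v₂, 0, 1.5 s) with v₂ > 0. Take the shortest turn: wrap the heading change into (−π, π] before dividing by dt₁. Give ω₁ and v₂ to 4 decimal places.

heading to target = atan2(-4.5−1.5, 2−4.5) = -1.9656
Δθ = wrap(-1.9656 − -2.8798) = 0.9142; ω₁ = Δθ/dt₁ = 0.4571
distance = √((2−4.5)² + (-4.5−1.5)²) = 6.5000; v₂ = distance/dt₂ = 4.3333

ω₁ = 0.4571, v₂ = 4.3333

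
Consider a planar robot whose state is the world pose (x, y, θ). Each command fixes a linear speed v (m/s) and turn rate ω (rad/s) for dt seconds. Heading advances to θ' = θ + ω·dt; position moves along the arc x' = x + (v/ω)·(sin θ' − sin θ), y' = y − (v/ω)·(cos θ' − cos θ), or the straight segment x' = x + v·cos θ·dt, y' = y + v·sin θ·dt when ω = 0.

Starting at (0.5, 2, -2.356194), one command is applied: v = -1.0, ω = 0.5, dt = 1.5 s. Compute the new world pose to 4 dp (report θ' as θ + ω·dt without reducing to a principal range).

θ' = -2.3562 + 0.5·1.5 = -1.6062
R = v/ω = -1.0/0.5 = -2.0000
x' = 0.5 + -2.0000·(sin -1.6062 − sin -2.3562) = 1.0845
y' = 2 − -2.0000·(cos -1.6062 − cos -2.3562) = 3.3434

(1.0845, 3.3434, -1.6062)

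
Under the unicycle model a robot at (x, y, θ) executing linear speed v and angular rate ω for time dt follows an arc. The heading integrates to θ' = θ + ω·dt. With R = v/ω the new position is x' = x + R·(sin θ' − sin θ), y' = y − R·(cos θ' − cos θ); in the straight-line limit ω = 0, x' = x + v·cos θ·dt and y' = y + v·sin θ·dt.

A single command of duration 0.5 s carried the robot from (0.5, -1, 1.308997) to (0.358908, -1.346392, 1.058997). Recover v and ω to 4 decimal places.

v = -0.7500, ω = -0.5000

Δθ = 1.058997 − 1.308997 = -0.250000
ω = Δθ/dt = -0.250000/0.5 = -0.5000
R = −Δy/(cos θ' − cos θ) = 1.5000
v = R·ω = 1.5000·-0.5000 = -0.7500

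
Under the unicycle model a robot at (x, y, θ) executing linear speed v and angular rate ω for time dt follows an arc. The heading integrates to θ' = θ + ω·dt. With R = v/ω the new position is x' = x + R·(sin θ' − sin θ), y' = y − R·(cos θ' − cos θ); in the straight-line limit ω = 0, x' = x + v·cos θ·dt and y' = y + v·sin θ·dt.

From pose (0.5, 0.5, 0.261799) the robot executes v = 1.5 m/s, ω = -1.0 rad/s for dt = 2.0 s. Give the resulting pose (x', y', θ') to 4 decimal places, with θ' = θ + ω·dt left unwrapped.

θ' = 0.2618 + -1.0·2.0 = -1.7382
R = v/ω = 1.5/-1.0 = -1.5000
x' = 0.5 + -1.5000·(sin -1.7382 − sin 0.2618) = 2.3673
y' = 0.5 − -1.5000·(cos -1.7382 − cos 0.2618) = -1.1988

(2.3673, -1.1988, -1.7382)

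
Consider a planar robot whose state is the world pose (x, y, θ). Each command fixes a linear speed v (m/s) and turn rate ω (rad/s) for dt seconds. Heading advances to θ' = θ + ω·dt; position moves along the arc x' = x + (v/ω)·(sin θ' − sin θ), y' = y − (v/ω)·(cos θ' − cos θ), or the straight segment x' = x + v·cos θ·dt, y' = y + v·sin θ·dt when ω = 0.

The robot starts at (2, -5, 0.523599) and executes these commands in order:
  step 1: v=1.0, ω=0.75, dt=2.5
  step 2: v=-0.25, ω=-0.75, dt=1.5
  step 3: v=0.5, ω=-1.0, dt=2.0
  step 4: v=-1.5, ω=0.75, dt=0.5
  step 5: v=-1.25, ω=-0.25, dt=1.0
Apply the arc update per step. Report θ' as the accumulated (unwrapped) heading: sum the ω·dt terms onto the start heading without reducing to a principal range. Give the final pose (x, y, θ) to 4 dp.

(1.3909, -2.0247, -0.6014)

step 1: θ'=2.3986 (R=1.3333) → pose (2.2353, -2.8634, 2.3986)
step 2: θ'=1.2736 (R=0.3333) → pose (2.3285, -3.2065, 1.2736)
step 3: θ'=-0.7264 (R=-0.5000) → pose (3.1387, -2.9791, -0.7264)
step 4: θ'=-0.3514 (R=-2.0000) → pose (2.4988, -2.5965, -0.3514)
step 5: θ'=-0.6014 (R=5.0000) → pose (1.3909, -2.0247, -0.6014)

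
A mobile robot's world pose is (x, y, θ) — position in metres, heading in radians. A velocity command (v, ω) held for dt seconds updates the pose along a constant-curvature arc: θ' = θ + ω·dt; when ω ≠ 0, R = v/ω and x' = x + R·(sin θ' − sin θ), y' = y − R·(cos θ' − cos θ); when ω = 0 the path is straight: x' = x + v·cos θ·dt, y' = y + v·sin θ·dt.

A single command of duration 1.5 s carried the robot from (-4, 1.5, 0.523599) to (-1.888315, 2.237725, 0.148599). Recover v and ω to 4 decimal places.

v = 1.5000, ω = -0.2500

Δθ = 0.148599 − 0.523599 = -0.375000
ω = Δθ/dt = -0.375000/1.5 = -0.2500
R = Δx/(sin θ' − sin θ) = -6.0000
v = R·ω = -6.0000·-0.2500 = 1.5000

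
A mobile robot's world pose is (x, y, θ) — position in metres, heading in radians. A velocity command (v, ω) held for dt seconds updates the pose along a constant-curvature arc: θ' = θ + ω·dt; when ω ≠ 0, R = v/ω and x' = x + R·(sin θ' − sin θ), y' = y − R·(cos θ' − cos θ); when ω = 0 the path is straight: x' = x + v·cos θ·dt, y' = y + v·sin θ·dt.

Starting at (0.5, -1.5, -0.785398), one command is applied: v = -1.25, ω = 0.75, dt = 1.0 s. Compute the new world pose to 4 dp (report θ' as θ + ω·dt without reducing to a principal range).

(-0.6195, -1.0129, -0.0354)

θ' = -0.7854 + 0.75·1.0 = -0.0354
R = v/ω = -1.25/0.75 = -1.6667
x' = 0.5 + -1.6667·(sin -0.0354 − sin -0.7854) = -0.6195
y' = -1.5 − -1.6667·(cos -0.0354 − cos -0.7854) = -1.0129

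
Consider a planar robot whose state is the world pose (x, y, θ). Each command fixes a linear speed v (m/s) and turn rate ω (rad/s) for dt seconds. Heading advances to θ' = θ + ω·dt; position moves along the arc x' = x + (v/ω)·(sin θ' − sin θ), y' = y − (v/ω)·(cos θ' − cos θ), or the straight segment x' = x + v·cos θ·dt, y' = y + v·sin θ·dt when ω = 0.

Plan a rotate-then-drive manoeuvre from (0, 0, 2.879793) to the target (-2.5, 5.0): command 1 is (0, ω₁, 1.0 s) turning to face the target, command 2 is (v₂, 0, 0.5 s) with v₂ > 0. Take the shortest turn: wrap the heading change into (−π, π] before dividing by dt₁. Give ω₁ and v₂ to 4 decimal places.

heading to target = atan2(5−0, -2.5−0) = 2.0344
Δθ = wrap(2.0344 − 2.8798) = -0.8453; ω₁ = Δθ/dt₁ = -0.8453
distance = √((-2.5−0)² + (5−0)²) = 5.5902; v₂ = distance/dt₂ = 11.1803

ω₁ = -0.8453, v₂ = 11.1803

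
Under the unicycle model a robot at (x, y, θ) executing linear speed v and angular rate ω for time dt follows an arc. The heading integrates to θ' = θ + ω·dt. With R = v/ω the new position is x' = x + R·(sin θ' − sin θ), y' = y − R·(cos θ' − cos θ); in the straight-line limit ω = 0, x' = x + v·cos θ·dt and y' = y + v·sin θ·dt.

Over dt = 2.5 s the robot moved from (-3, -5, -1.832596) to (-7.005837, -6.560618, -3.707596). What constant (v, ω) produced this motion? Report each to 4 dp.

v = 2.0000, ω = -0.7500

Δθ = -3.707596 − -1.832596 = -1.875000
ω = Δθ/dt = -1.875000/2.5 = -0.7500
R = Δx/(sin θ' − sin θ) = -2.6667
v = R·ω = -2.6667·-0.7500 = 2.0000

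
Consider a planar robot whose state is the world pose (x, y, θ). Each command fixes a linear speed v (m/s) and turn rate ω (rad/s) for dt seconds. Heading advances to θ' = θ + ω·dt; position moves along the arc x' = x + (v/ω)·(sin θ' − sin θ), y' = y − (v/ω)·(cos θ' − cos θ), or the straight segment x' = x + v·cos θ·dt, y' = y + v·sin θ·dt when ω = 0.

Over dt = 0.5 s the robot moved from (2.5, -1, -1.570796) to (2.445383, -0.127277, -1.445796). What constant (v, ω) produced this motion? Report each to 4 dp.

v = -1.7500, ω = 0.2500

Δθ = -1.445796 − -1.570796 = 0.125000
ω = Δθ/dt = 0.125000/0.5 = 0.2500
R = −Δy/(cos θ' − cos θ) = -7.0000
v = R·ω = -7.0000·0.2500 = -1.7500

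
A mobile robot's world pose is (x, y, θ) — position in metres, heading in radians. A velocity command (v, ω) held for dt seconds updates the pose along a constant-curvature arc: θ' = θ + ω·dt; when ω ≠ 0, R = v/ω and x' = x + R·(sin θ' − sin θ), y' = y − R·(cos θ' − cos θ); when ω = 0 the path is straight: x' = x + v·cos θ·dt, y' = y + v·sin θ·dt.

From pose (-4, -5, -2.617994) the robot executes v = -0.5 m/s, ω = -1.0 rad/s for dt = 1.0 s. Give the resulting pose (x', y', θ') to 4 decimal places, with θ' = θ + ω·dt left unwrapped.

(-3.5207, -4.9887, -3.6180)

θ' = -2.6180 + -1.0·1.0 = -3.6180
R = v/ω = -0.5/-1.0 = 0.5000
x' = -4 + 0.5000·(sin -3.6180 − sin -2.6180) = -3.5207
y' = -5 − 0.5000·(cos -3.6180 − cos -2.6180) = -4.9887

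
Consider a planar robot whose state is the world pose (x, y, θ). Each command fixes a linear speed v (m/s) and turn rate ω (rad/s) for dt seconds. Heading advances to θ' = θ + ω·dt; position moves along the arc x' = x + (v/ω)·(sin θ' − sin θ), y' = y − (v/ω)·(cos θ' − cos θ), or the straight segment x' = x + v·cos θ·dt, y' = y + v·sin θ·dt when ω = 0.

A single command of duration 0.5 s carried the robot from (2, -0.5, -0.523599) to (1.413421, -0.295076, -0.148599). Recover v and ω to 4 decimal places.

v = -1.2500, ω = 0.7500

Δθ = -0.148599 − -0.523599 = 0.375000
ω = Δθ/dt = 0.375000/0.5 = 0.7500
R = Δx/(sin θ' − sin θ) = -1.6667
v = R·ω = -1.6667·0.7500 = -1.2500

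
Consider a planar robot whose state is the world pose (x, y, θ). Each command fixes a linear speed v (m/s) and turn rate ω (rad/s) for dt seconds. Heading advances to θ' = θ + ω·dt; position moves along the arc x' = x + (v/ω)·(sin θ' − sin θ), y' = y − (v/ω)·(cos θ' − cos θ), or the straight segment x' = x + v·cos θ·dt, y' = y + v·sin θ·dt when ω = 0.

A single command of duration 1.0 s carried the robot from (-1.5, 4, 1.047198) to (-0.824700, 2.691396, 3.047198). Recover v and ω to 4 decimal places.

Δθ = 3.047198 − 1.047198 = 2.000000
ω = Δθ/dt = 2.000000/1.0 = 2.0000
R = −Δy/(cos θ' − cos θ) = -0.8750
v = R·ω = -0.8750·2.0000 = -1.7500

v = -1.7500, ω = 2.0000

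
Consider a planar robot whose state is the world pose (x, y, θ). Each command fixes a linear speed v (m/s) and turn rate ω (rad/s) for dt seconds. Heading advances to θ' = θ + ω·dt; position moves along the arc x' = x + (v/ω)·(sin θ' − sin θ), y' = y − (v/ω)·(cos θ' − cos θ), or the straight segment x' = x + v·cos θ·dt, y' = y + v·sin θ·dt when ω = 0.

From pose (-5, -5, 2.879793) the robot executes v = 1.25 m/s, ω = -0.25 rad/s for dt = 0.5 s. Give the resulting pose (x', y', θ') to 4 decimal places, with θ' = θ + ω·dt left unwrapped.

(-5.5920, -4.8010, 2.7548)

θ' = 2.8798 + -0.25·0.5 = 2.7548
R = v/ω = 1.25/-0.25 = -5.0000
x' = -5 + -5.0000·(sin 2.7548 − sin 2.8798) = -5.5920
y' = -5 − -5.0000·(cos 2.7548 − cos 2.8798) = -4.8010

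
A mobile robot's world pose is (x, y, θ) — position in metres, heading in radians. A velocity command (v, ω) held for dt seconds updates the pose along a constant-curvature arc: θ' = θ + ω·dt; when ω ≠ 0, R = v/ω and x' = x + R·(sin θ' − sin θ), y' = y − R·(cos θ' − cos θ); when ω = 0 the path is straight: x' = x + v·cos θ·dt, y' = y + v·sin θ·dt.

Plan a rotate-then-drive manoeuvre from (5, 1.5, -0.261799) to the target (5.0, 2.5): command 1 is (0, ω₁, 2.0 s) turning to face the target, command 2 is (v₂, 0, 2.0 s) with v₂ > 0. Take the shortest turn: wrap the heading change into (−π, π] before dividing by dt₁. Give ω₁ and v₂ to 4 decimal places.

heading to target = atan2(2.5−1.5, 5−5) = 1.5708
Δθ = wrap(1.5708 − -0.2618) = 1.8326; ω₁ = Δθ/dt₁ = 0.9163
distance = √((5−5)² + (2.5−1.5)²) = 1.0000; v₂ = distance/dt₂ = 0.5000

ω₁ = 0.9163, v₂ = 0.5000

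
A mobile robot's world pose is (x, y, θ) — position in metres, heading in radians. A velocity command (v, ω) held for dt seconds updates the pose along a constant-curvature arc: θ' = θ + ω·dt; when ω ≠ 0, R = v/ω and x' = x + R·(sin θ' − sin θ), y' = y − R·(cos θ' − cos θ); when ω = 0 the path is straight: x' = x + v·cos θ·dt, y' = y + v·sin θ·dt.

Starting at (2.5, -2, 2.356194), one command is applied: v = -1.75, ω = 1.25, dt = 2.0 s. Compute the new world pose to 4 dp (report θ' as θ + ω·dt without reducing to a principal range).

θ' = 2.3562 + 1.25·2.0 = 4.8562
R = v/ω = -1.75/1.25 = -1.4000
x' = 2.5 + -1.4000·(sin 4.8562 − sin 2.3562) = 4.8755
y' = -2 − -1.4000·(cos 4.8562 − cos 2.3562) = -0.8094

(4.8755, -0.8094, 4.8562)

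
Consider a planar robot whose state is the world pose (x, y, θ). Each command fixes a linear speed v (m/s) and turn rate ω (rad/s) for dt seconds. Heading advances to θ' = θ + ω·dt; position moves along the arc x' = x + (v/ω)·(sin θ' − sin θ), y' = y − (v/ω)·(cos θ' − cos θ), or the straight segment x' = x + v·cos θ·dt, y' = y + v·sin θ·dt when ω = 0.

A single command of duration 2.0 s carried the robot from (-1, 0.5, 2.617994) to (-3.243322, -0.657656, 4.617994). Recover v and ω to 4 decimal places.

v = 1.5000, ω = 1.0000

Δθ = 4.617994 − 2.617994 = 2.000000
ω = Δθ/dt = 2.000000/2.0 = 1.0000
R = Δx/(sin θ' − sin θ) = 1.5000
v = R·ω = 1.5000·1.0000 = 1.5000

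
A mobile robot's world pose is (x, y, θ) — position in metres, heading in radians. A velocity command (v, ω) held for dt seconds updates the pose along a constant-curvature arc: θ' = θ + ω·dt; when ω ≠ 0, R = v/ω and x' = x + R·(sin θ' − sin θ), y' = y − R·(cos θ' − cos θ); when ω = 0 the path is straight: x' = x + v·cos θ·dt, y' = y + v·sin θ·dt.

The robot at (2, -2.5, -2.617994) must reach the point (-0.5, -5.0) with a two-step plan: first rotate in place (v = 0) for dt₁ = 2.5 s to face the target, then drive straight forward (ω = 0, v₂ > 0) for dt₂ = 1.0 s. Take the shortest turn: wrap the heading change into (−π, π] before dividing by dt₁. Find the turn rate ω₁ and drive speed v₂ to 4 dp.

heading to target = atan2(-5−-2.5, -0.5−2) = -2.3562
Δθ = wrap(-2.3562 − -2.6180) = 0.2618; ω₁ = Δθ/dt₁ = 0.1047
distance = √((-0.5−2)² + (-5−-2.5)²) = 3.5355; v₂ = distance/dt₂ = 3.5355

ω₁ = 0.1047, v₂ = 3.5355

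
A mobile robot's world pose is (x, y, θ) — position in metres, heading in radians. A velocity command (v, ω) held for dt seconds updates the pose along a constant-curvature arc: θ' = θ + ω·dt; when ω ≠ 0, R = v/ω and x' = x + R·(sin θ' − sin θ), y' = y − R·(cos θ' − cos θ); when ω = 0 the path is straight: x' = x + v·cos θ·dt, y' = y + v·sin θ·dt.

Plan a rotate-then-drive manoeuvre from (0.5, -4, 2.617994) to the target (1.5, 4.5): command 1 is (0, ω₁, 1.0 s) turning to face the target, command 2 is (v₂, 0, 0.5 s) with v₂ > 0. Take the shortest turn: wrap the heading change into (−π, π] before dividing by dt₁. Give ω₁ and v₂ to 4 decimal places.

ω₁ = -1.1643, v₂ = 17.1172

heading to target = atan2(4.5−-4, 1.5−0.5) = 1.4537
Δθ = wrap(1.4537 − 2.6180) = -1.1643; ω₁ = Δθ/dt₁ = -1.1643
distance = √((1.5−0.5)² + (4.5−-4)²) = 8.5586; v₂ = distance/dt₂ = 17.1172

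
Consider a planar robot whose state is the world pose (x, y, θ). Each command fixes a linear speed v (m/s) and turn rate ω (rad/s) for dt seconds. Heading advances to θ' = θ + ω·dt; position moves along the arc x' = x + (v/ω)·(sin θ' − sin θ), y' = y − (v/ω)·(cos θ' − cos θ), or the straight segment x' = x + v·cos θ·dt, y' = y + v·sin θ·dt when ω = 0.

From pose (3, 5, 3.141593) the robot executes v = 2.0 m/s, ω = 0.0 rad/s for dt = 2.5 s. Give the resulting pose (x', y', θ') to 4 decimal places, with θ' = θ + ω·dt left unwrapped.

θ' = 3.1416 + 0.0·2.5 = 3.1416
ω = 0 → straight: x' = 3 + 2.0·cos(3.1416)·2.5 = -2.0000
y' = 5 + 2.0·sin(3.1416)·2.5 = 5.0000

(-2.0000, 5.0000, 3.1416)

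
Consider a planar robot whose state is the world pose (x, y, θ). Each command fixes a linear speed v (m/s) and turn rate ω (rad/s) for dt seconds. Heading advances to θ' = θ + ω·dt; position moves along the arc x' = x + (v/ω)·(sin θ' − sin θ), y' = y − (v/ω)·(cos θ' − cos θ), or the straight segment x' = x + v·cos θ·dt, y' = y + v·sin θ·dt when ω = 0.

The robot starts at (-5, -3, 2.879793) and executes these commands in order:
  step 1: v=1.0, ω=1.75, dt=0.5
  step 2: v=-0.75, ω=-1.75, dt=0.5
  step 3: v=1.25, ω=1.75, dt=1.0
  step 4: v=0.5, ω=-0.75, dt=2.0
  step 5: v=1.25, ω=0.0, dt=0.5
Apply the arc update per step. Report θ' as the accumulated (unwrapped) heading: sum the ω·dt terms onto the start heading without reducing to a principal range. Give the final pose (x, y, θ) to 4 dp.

step 1: θ'=3.7548 (R=0.5714) → pose (-5.4767, -3.0846, 3.7548)
step 2: θ'=2.8798 (R=0.4286) → pose (-5.1192, -3.0212, 2.8798)
step 3: θ'=4.6298 (R=0.7143) → pose (-6.0159, -3.6522, 4.6298)
step 4: θ'=3.1298 (R=-0.6667) → pose (-6.6882, -4.2638, 3.1298)
step 5: θ'=3.1298 (straight) → pose (-7.3131, -4.2564, 3.1298)

(-7.3131, -4.2564, 3.1298)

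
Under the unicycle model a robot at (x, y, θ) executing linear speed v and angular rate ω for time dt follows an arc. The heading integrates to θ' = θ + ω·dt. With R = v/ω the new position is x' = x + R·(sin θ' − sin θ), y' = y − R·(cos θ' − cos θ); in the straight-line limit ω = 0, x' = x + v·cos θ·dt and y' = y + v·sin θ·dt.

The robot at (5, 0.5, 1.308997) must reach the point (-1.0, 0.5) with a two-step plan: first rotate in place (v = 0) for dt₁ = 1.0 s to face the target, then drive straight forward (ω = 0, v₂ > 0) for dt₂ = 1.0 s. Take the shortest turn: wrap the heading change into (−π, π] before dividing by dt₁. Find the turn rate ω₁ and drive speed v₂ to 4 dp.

heading to target = atan2(0.5−0.5, -1−5) = 3.1416
Δθ = wrap(3.1416 − 1.3090) = 1.8326; ω₁ = Δθ/dt₁ = 1.8326
distance = √((-1−5)² + (0.5−0.5)²) = 6.0000; v₂ = distance/dt₂ = 6.0000

ω₁ = 1.8326, v₂ = 6.0000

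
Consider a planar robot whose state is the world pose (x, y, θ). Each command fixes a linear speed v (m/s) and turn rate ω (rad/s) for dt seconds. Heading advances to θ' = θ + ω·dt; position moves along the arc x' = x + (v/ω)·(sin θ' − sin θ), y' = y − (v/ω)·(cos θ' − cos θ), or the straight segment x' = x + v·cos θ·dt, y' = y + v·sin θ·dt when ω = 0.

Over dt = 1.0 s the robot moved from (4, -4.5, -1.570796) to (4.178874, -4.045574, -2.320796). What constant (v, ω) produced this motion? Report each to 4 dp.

Δθ = -2.320796 − -1.570796 = -0.750000
ω = Δθ/dt = -0.750000/1.0 = -0.7500
R = −Δy/(cos θ' − cos θ) = 0.6667
v = R·ω = 0.6667·-0.7500 = -0.5000

v = -0.5000, ω = -0.7500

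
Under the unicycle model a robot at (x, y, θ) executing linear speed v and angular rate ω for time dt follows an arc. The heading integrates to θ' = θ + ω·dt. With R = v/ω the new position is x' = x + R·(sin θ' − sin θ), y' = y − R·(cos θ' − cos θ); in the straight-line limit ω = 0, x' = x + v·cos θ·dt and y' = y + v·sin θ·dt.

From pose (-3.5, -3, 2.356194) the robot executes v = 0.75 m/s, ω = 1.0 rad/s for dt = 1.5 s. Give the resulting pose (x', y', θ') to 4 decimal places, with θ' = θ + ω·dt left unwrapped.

(-4.5218, -2.9638, 3.8562)

θ' = 2.3562 + 1.0·1.5 = 3.8562
R = v/ω = 0.75/1.0 = 0.7500
x' = -3.5 + 0.7500·(sin 3.8562 − sin 2.3562) = -4.5218
y' = -3 − 0.7500·(cos 3.8562 − cos 2.3562) = -2.9638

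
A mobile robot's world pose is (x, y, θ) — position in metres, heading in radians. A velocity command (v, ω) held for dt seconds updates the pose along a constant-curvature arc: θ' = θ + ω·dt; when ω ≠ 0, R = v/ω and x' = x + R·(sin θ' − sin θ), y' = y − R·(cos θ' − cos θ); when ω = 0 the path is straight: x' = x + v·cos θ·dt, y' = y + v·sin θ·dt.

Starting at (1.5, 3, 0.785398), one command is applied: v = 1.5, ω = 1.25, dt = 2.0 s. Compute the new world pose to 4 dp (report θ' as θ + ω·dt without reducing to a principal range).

θ' = 0.7854 + 1.25·2.0 = 3.2854
R = v/ω = 1.5/1.25 = 1.2000
x' = 1.5 + 1.2000·(sin 3.2854 − sin 0.7854) = 0.4795
y' = 3 − 1.2000·(cos 3.2854 − cos 0.7854) = 5.0361

(0.4795, 5.0361, 3.2854)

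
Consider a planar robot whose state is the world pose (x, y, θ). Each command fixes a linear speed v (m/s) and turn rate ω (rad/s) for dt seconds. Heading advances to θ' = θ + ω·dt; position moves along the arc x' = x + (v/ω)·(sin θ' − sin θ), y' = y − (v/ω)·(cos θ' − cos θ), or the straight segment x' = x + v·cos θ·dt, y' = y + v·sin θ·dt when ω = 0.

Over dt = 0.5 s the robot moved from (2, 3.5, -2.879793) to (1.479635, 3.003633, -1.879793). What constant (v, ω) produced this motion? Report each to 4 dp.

Δθ = -1.879793 − -2.879793 = 1.000000
ω = Δθ/dt = 1.000000/0.5 = 2.0000
R = Δx/(sin θ' − sin θ) = 0.7500
v = R·ω = 0.7500·2.0000 = 1.5000

v = 1.5000, ω = 2.0000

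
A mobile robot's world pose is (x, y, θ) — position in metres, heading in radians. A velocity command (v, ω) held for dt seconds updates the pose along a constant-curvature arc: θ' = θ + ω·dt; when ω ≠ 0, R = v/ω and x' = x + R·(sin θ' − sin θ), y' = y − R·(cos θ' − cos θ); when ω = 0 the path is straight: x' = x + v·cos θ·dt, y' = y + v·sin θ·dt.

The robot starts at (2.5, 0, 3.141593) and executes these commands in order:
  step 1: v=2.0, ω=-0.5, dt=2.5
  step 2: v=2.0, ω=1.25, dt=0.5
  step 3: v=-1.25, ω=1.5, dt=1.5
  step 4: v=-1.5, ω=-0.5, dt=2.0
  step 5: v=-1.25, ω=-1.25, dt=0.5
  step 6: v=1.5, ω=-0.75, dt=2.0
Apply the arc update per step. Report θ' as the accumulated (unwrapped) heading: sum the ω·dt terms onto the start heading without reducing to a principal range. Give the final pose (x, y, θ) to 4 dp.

(-0.7281, 8.8957, 1.6416)

step 1: θ'=1.8916 (R=-4.0000) → pose (-1.2959, 2.7387, 1.8916)
step 2: θ'=2.5166 (R=1.6000) → pose (-1.8782, 3.5317, 2.5166)
step 3: θ'=4.7666 (R=-0.8333) → pose (-0.5585, 4.2527, 4.7666)
step 4: θ'=3.7666 (R=3.0000) → pose (0.6818, 6.8481, 3.7666)
step 5: θ'=3.1416 (R=1.0000) → pose (1.2669, 7.0371, 3.1416)
step 6: θ'=1.6416 (R=-2.0000) → pose (-0.7281, 8.8957, 1.6416)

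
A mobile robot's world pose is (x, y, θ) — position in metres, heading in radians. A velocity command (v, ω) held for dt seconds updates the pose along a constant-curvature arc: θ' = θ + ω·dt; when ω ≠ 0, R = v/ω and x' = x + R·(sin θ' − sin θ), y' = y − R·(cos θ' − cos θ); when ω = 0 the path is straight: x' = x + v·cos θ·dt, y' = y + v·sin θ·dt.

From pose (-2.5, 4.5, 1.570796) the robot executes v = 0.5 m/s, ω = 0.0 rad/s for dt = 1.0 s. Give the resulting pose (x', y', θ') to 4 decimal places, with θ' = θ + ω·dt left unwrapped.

(-2.5000, 5.0000, 1.5708)

θ' = 1.5708 + 0.0·1.0 = 1.5708
ω = 0 → straight: x' = -2.5 + 0.5·cos(1.5708)·1.0 = -2.5000
y' = 4.5 + 0.5·sin(1.5708)·1.0 = 5.0000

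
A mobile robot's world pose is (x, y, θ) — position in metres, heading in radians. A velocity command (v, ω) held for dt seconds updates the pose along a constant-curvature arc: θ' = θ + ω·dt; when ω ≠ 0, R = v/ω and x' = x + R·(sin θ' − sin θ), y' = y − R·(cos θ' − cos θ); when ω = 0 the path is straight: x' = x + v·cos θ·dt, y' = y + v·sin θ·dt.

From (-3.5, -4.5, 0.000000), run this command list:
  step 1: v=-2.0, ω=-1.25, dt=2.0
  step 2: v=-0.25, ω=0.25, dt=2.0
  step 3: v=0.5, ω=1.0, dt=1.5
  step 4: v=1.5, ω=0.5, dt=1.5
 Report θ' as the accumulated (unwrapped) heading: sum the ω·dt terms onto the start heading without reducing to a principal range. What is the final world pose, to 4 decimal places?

step 1: θ'=-2.5000 (R=1.6000) → pose (-4.4576, -1.6182, -2.5000)
step 2: θ'=-2.0000 (R=-1.0000) → pose (-4.1467, -1.2332, -2.0000)
step 3: θ'=-0.5000 (R=0.5000) → pose (-3.9318, -1.8800, -0.5000)
step 4: θ'=0.2500 (R=3.0000) → pose (-1.7513, -2.1540, 0.2500)

(-1.7513, -2.1540, 0.2500)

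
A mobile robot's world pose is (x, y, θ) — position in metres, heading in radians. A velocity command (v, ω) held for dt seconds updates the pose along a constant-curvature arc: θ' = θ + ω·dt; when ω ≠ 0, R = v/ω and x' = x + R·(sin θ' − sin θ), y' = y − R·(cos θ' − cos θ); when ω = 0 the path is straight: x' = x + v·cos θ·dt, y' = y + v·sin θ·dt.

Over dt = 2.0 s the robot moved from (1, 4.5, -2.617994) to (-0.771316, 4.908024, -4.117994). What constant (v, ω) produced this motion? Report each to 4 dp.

v = 1.0000, ω = -0.7500

Δθ = -4.117994 − -2.617994 = -1.500000
ω = Δθ/dt = -1.500000/2.0 = -0.7500
R = Δx/(sin θ' − sin θ) = -1.3333
v = R·ω = -1.3333·-0.7500 = 1.0000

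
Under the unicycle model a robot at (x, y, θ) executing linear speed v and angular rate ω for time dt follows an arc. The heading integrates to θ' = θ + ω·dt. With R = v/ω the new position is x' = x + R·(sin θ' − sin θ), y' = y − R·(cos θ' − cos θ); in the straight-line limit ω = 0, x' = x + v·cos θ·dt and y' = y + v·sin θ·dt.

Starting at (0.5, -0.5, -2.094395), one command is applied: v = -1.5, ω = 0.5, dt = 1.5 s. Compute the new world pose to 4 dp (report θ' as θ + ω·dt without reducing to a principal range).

(0.8254, 1.6734, -1.3444)

θ' = -2.0944 + 0.5·1.5 = -1.3444
R = v/ω = -1.5/0.5 = -3.0000
x' = 0.5 + -3.0000·(sin -1.3444 − sin -2.0944) = 0.8254
y' = -0.5 − -3.0000·(cos -1.3444 − cos -2.0944) = 1.6734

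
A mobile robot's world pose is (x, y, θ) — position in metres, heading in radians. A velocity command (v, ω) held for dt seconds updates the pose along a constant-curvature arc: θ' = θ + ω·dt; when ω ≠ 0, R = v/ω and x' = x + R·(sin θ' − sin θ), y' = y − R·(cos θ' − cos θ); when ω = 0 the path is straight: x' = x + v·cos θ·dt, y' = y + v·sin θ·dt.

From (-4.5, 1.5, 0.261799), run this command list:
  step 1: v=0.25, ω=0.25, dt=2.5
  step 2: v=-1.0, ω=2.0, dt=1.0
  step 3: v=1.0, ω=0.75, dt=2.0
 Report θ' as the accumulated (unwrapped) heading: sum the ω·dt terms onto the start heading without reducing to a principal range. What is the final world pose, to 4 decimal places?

(-5.3216, 0.1704, 4.3868)

step 1: θ'=0.8868 (R=1.0000) → pose (-3.9838, 1.8340, 0.8868)
step 2: θ'=2.8868 (R=-0.5000) → pose (-3.7223, 1.0342, 2.8868)
step 3: θ'=4.3868 (R=1.3333) → pose (-5.3216, 0.1704, 4.3868)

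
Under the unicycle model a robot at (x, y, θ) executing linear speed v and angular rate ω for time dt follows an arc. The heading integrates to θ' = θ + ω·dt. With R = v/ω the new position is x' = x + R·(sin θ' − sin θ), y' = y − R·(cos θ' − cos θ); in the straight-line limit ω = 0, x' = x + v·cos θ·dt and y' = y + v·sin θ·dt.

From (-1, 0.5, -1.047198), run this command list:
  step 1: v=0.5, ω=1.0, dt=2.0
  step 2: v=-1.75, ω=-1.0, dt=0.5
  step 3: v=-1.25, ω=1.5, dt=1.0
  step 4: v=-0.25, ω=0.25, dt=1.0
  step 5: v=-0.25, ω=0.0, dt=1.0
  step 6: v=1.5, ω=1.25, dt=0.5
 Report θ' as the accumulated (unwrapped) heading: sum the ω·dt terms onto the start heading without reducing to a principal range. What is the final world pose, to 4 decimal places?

step 1: θ'=0.9528 (R=0.5000) → pose (-0.1595, 0.4603, 0.9528)
step 2: θ'=0.4528 (R=1.7500) → pose (-0.8202, -0.0994, 0.4528)
step 3: θ'=1.9528 (R=-0.8333) → pose (-1.2289, -1.1594, 1.9528)
step 4: θ'=2.2028 (R=-1.0000) → pose (-1.1078, -1.3774, 2.2028)
step 5: θ'=2.2028 (straight) → pose (-0.9601, -1.5791, 2.2028)
step 6: θ'=2.8278 (R=1.2000) → pose (-1.5579, -1.1466, 2.8278)

(-1.5579, -1.1466, 2.8278)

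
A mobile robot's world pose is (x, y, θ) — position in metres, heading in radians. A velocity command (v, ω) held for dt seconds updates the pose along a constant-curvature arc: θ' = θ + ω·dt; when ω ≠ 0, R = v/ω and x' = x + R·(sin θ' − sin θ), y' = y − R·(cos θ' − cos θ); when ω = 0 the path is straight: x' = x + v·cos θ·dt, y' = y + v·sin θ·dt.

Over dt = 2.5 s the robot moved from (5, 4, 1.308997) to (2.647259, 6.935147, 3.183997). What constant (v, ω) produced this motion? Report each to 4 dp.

v = 1.7500, ω = 0.7500

Δθ = 3.183997 − 1.308997 = 1.875000
ω = Δθ/dt = 1.875000/2.5 = 0.7500
R = −Δy/(cos θ' − cos θ) = 2.3333
v = R·ω = 2.3333·0.7500 = 1.7500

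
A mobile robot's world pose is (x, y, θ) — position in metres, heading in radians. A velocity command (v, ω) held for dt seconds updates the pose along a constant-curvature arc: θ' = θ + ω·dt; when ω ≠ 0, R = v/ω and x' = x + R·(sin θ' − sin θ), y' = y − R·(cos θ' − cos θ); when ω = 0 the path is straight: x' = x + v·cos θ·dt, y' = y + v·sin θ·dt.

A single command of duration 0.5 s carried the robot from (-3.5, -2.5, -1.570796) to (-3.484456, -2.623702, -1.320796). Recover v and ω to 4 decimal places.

v = 0.2500, ω = 0.5000

Δθ = -1.320796 − -1.570796 = 0.250000
ω = Δθ/dt = 0.250000/0.5 = 0.5000
R = −Δy/(cos θ' − cos θ) = 0.5000
v = R·ω = 0.5000·0.5000 = 0.2500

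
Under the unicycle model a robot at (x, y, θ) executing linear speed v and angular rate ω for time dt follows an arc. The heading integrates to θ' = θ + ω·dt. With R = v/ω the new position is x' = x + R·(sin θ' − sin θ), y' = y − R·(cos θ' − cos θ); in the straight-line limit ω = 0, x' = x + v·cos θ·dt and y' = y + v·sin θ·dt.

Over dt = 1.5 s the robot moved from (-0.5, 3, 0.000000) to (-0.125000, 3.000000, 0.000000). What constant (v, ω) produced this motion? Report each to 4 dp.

Δθ = 0.000000 − 0.000000 = 0.000000
ω = Δθ/dt = 0.000000/1.5 = 0.0000
ω = 0 → v = (Δx·cos θ + Δy·sin θ)/dt = 0.2500

v = 0.2500, ω = 0.0000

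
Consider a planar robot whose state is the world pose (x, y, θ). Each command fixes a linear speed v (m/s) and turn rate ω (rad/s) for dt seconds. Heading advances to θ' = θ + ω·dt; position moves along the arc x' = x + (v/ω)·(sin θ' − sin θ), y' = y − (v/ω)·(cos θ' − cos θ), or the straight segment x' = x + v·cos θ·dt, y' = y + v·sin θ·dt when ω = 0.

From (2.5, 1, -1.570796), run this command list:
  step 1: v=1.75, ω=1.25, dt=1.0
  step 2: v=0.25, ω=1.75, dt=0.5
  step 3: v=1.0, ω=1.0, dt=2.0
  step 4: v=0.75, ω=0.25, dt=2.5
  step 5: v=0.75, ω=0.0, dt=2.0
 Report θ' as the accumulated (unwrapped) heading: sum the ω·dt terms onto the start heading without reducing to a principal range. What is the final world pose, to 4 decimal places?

(0.3324, 1.8125, 3.1792)

step 1: θ'=-0.3208 (R=1.4000) → pose (3.4585, -0.3286, -0.3208)
step 2: θ'=0.5542 (R=0.1429) → pose (3.5788, -0.3145, 0.5542)
step 3: θ'=2.5542 (R=1.0000) → pose (3.6067, 1.3682, 2.5542)
step 4: θ'=3.1792 (R=3.0000) → pose (1.8313, 1.8689, 3.1792)
step 5: θ'=3.1792 (straight) → pose (0.3324, 1.8125, 3.1792)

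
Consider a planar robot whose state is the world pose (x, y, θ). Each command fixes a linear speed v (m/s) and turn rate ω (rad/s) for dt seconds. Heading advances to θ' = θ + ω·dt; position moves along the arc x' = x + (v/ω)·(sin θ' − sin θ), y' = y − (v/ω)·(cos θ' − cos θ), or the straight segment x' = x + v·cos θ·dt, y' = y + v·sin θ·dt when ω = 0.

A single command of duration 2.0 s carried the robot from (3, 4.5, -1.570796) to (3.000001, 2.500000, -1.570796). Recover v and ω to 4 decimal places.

v = 1.0000, ω = 0.0000

Δθ = -1.570796 − -1.570796 = 0.000000
ω = Δθ/dt = 0.000000/2.0 = 0.0000
ω = 0 → v = (Δx·cos θ + Δy·sin θ)/dt = 1.0000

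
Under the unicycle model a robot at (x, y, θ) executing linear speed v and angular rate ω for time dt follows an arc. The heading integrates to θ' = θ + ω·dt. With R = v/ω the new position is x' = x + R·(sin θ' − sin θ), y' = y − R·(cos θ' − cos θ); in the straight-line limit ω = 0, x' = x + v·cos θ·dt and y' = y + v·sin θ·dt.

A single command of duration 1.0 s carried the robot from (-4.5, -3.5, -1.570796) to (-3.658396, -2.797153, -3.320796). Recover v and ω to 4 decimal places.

Δθ = -3.320796 − -1.570796 = -1.750000
ω = Δθ/dt = -1.750000/1.0 = -1.7500
R = Δx/(sin θ' − sin θ) = 0.7143
v = R·ω = 0.7143·-1.7500 = -1.2500

v = -1.2500, ω = -1.7500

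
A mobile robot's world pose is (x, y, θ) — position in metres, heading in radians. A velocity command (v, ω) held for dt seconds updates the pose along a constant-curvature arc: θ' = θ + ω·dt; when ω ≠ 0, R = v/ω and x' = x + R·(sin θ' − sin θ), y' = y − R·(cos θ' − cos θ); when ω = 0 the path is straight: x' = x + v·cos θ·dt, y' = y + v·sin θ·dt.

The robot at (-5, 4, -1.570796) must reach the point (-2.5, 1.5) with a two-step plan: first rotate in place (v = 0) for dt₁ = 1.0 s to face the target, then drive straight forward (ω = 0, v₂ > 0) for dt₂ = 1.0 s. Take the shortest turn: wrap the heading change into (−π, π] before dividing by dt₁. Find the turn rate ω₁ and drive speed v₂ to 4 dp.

heading to target = atan2(1.5−4, -2.5−-5) = -0.7854
Δθ = wrap(-0.7854 − -1.5708) = 0.7854; ω₁ = Δθ/dt₁ = 0.7854
distance = √((-2.5−-5)² + (1.5−4)²) = 3.5355; v₂ = distance/dt₂ = 3.5355

ω₁ = 0.7854, v₂ = 3.5355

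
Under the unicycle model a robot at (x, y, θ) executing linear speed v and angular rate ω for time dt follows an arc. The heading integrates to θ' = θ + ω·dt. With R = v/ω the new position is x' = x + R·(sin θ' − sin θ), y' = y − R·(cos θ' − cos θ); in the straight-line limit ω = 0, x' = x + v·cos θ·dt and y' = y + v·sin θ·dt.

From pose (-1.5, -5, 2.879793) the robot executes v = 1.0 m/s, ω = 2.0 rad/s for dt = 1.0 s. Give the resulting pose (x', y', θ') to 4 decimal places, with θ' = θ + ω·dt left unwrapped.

θ' = 2.8798 + 2.0·1.0 = 4.8798
R = v/ω = 1.0/2.0 = 0.5000
x' = -1.5 + 0.5000·(sin 4.8798 − sin 2.8798) = -2.1224
y' = -5 − 0.5000·(cos 4.8798 − cos 2.8798) = -5.5663

(-2.1224, -5.5663, 4.8798)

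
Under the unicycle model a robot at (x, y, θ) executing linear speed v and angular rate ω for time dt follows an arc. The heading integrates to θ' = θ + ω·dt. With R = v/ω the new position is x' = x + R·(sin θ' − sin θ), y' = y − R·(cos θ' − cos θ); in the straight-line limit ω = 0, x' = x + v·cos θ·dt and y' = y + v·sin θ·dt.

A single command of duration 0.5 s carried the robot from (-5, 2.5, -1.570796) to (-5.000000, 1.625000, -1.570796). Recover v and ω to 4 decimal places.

Δθ = -1.570796 − -1.570796 = 0.000000
ω = Δθ/dt = 0.000000/0.5 = 0.0000
ω = 0 → v = (Δx·cos θ + Δy·sin θ)/dt = 1.7500

v = 1.7500, ω = 0.0000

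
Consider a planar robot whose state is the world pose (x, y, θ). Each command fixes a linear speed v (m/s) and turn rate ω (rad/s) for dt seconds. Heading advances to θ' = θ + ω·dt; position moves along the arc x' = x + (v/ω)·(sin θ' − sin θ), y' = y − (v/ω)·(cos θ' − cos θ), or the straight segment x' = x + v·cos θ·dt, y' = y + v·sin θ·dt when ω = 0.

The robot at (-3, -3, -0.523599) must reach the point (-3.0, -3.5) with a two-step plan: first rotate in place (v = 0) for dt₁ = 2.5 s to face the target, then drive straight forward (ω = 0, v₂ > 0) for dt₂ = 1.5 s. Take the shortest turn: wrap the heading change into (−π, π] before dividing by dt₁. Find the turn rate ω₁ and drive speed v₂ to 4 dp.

heading to target = atan2(-3.5−-3, -3−-3) = -1.5708
Δθ = wrap(-1.5708 − -0.5236) = -1.0472; ω₁ = Δθ/dt₁ = -0.4189
distance = √((-3−-3)² + (-3.5−-3)²) = 0.5000; v₂ = distance/dt₂ = 0.3333

ω₁ = -0.4189, v₂ = 0.3333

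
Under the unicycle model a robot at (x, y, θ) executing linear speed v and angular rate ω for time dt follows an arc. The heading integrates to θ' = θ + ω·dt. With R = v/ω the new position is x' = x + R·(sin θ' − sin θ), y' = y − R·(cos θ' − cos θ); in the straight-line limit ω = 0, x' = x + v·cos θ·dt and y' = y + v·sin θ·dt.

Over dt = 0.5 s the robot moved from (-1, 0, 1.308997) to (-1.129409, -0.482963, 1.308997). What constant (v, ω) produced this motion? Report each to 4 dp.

v = -1.0000, ω = 0.0000

Δθ = 1.308997 − 1.308997 = 0.000000
ω = Δθ/dt = 0.000000/0.5 = 0.0000
ω = 0 → v = (Δx·cos θ + Δy·sin θ)/dt = -1.0000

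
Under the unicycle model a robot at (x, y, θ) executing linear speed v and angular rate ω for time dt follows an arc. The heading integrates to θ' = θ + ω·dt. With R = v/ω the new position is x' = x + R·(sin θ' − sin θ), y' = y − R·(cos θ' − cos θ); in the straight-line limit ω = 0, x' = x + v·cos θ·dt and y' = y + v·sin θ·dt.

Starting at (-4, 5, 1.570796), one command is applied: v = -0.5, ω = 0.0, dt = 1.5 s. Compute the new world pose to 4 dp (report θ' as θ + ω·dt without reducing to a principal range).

(-4.0000, 4.2500, 1.5708)

θ' = 1.5708 + 0.0·1.5 = 1.5708
ω = 0 → straight: x' = -4 + -0.5·cos(1.5708)·1.5 = -4.0000
y' = 5 + -0.5·sin(1.5708)·1.5 = 4.2500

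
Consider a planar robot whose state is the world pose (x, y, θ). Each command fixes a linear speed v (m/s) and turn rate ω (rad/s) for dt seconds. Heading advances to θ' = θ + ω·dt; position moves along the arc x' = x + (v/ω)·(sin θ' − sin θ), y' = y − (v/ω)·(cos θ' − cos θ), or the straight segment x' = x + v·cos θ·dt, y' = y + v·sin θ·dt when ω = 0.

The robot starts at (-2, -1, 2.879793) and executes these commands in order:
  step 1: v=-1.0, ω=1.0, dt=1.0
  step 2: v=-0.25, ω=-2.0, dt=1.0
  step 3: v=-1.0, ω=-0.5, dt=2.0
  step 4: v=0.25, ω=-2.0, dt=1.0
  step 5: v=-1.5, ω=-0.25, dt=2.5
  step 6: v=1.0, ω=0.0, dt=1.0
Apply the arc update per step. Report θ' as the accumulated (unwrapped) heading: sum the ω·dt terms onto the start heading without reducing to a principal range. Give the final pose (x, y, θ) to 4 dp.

step 1: θ'=3.8798 (R=-1.0000) → pose (-1.0682, -0.7738, 3.8798)
step 2: θ'=1.8798 (R=0.1250) → pose (-0.8650, -0.8282, 1.8798)
step 3: θ'=0.8798 (R=2.0000) → pose (-1.2291, -2.7110, 0.8798)
step 4: θ'=-1.1202 (R=-0.1250) → pose (-1.0202, -2.7363, -1.1202)
step 5: θ'=-1.7452 (R=6.0000) → pose (-1.5281, 0.9179, -1.7452)
step 6: θ'=-1.7452 (straight) → pose (-1.7016, -0.0669, -1.7452)

(-1.7016, -0.0669, -1.7452)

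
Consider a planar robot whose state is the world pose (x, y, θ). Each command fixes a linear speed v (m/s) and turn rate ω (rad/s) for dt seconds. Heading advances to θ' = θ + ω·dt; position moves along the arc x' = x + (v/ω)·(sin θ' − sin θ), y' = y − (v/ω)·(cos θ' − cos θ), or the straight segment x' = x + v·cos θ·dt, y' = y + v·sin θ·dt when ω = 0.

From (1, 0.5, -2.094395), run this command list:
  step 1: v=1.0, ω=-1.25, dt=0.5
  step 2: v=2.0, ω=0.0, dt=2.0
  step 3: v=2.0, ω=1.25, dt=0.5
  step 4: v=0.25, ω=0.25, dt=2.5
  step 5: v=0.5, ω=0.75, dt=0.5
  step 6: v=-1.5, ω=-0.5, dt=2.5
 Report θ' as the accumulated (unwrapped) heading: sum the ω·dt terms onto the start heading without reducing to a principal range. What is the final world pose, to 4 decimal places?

(-3.2821, 0.5041, -2.3444)

step 1: θ'=-2.7194 (R=-0.8000) → pose (0.6350, 0.1702, -2.7194)
step 2: θ'=-2.7194 (straight) → pose (-3.0138, -1.4688, -2.7194)
step 3: θ'=-2.0944 (R=1.6000) → pose (-3.7438, -2.1283, -2.0944)
step 4: θ'=-1.4694 (R=1.0000) → pose (-3.8726, -2.7295, -1.4694)
step 5: θ'=-1.0944 (R=0.6667) → pose (-3.8018, -2.9678, -1.0944)
step 6: θ'=-2.3444 (R=3.0000) → pose (-3.2821, 0.5041, -2.3444)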